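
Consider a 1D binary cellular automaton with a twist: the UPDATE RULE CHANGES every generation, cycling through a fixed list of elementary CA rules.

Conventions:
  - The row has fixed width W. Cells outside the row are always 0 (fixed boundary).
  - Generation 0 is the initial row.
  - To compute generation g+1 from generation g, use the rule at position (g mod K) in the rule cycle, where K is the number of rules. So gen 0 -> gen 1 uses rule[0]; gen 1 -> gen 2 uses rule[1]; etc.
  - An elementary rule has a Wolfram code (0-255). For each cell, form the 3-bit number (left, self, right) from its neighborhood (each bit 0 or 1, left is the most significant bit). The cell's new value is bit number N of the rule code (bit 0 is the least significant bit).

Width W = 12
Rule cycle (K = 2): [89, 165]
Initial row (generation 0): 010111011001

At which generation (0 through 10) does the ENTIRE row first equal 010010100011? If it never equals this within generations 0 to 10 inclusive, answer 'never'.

Answer: never

Derivation:
Gen 0: 010111011001
Gen 1 (rule 89): 000101011100
Gen 2 (rule 165): 110111101001
Gen 3 (rule 89): 110100100100
Gen 4 (rule 165): 001100100101
Gen 5 (rule 89): 101110010000
Gen 6 (rule 165): 110100010111
Gen 7 (rule 89): 110011000101
Gen 8 (rule 165): 000000010111
Gen 9 (rule 89): 111111000101
Gen 10 (rule 165): 011110010111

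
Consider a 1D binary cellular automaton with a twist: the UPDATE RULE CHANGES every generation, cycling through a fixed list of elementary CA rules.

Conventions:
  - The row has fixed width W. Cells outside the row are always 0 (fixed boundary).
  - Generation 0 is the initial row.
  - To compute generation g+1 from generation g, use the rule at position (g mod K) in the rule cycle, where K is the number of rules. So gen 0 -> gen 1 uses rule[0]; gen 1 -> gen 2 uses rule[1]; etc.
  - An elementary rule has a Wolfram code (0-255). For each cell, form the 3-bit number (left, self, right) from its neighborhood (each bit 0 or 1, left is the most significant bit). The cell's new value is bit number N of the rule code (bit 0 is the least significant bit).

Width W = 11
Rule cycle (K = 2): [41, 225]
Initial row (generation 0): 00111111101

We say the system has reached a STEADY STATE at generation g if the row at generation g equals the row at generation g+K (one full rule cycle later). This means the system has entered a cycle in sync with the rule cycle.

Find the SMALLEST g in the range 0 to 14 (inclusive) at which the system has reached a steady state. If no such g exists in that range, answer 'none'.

Gen 0: 00111111101
Gen 1 (rule 41): 10100000010
Gen 2 (rule 225): 01001111000
Gen 3 (rule 41): 00001000011
Gen 4 (rule 225): 11100011001
Gen 5 (rule 41): 10001010000
Gen 6 (rule 225): 00100100111
Gen 7 (rule 41): 10000000100
Gen 8 (rule 225): 00111110001
Gen 9 (rule 41): 10100000100
Gen 10 (rule 225): 01001110001
Gen 11 (rule 41): 00001000100
Gen 12 (rule 225): 11100010001
Gen 13 (rule 41): 10001000100
Gen 14 (rule 225): 00100010001
Gen 15 (rule 41): 10001000100
Gen 16 (rule 225): 00100010001

Answer: 13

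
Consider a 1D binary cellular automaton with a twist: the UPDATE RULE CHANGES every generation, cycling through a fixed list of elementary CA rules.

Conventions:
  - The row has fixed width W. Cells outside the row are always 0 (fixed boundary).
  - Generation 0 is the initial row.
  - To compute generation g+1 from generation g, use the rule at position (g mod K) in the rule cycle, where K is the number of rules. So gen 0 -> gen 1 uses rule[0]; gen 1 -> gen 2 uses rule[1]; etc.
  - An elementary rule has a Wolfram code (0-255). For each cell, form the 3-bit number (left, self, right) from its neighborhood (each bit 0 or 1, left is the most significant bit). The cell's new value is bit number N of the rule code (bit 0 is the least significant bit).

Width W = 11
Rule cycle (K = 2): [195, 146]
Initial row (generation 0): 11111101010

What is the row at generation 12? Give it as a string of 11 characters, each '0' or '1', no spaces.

Answer: 00010100100

Derivation:
Gen 0: 11111101010
Gen 1 (rule 195): 01111100000
Gen 2 (rule 146): 10111010000
Gen 3 (rule 195): 00011000111
Gen 4 (rule 146): 00100101010
Gen 5 (rule 195): 11001000000
Gen 6 (rule 146): 00110100000
Gen 7 (rule 195): 11010001111
Gen 8 (rule 146): 00001010110
Gen 9 (rule 195): 11110000010
Gen 10 (rule 146): 01101000101
Gen 11 (rule 195): 10100011000
Gen 12 (rule 146): 00010100100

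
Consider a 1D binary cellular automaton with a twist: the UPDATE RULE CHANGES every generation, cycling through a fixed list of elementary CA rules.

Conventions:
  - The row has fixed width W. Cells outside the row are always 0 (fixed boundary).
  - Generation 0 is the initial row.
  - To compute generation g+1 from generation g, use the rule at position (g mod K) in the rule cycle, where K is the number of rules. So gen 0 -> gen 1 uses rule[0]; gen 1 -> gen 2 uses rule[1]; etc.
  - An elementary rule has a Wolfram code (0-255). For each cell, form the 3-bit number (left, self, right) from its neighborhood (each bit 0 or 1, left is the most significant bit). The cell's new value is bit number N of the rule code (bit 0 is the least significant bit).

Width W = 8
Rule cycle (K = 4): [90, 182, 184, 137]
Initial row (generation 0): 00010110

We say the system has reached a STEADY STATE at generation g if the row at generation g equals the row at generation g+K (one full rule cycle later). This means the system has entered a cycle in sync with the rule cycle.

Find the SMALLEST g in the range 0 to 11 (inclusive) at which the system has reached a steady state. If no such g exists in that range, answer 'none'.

Answer: none

Derivation:
Gen 0: 00010110
Gen 1 (rule 90): 00100111
Gen 2 (rule 182): 01111010
Gen 3 (rule 184): 01110101
Gen 4 (rule 137): 01100000
Gen 5 (rule 90): 11110000
Gen 6 (rule 182): 01101000
Gen 7 (rule 184): 01010100
Gen 8 (rule 137): 00000001
Gen 9 (rule 90): 00000010
Gen 10 (rule 182): 00000111
Gen 11 (rule 184): 00000110
Gen 12 (rule 137): 11110100
Gen 13 (rule 90): 10010010
Gen 14 (rule 182): 11111111
Gen 15 (rule 184): 11111110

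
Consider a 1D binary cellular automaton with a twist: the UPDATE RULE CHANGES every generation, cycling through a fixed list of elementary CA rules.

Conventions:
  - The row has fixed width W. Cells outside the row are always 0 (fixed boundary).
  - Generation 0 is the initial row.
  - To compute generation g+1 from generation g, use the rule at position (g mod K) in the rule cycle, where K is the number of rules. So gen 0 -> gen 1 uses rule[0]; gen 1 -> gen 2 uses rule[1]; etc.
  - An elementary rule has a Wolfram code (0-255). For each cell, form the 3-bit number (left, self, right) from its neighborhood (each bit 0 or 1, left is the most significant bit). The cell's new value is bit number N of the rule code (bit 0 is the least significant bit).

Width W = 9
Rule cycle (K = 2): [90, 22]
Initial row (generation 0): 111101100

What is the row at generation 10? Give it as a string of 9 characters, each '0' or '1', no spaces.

Answer: 101111011

Derivation:
Gen 0: 111101100
Gen 1 (rule 90): 100101110
Gen 2 (rule 22): 111100001
Gen 3 (rule 90): 100110010
Gen 4 (rule 22): 111001111
Gen 5 (rule 90): 101111001
Gen 6 (rule 22): 100000111
Gen 7 (rule 90): 010001101
Gen 8 (rule 22): 111010001
Gen 9 (rule 90): 101001010
Gen 10 (rule 22): 101111011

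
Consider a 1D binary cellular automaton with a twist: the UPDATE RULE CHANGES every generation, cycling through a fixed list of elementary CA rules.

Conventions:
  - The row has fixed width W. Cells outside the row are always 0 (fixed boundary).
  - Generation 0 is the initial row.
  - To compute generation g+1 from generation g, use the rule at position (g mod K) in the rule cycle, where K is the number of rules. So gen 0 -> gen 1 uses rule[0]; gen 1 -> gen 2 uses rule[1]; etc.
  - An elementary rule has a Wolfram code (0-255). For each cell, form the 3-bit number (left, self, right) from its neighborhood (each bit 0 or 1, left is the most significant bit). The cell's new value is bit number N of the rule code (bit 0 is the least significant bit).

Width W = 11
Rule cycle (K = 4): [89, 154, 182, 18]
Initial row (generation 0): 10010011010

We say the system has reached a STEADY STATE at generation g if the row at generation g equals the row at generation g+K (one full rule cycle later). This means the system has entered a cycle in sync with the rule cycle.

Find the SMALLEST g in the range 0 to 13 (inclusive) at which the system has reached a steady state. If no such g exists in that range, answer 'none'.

Answer: 8

Derivation:
Gen 0: 10010011010
Gen 1 (rule 89): 01001011001
Gen 2 (rule 154): 10110010110
Gen 3 (rule 182): 11001111001
Gen 4 (rule 18): 00110000110
Gen 5 (rule 89): 10111110111
Gen 6 (rule 154): 00111100110
Gen 7 (rule 182): 01011011001
Gen 8 (rule 18): 10000000110
Gen 9 (rule 89): 01111110111
Gen 10 (rule 154): 11111100110
Gen 11 (rule 182): 01111011001
Gen 12 (rule 18): 10000000110
Gen 13 (rule 89): 01111110111
Gen 14 (rule 154): 11111100110
Gen 15 (rule 182): 01111011001
Gen 16 (rule 18): 10000000110
Gen 17 (rule 89): 01111110111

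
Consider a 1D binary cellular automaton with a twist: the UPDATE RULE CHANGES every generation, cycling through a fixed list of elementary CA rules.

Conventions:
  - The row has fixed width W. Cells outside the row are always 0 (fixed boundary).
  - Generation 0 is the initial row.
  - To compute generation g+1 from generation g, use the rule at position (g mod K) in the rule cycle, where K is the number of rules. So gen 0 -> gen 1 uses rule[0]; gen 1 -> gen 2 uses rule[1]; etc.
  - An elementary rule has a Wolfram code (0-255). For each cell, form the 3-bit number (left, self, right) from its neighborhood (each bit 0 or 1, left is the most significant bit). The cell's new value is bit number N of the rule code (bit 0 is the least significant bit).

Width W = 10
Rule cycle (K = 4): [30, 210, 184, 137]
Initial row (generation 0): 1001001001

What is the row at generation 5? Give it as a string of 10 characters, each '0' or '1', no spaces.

Gen 0: 1001001001
Gen 1 (rule 30): 1111111111
Gen 2 (rule 210): 0111111111
Gen 3 (rule 184): 0111111110
Gen 4 (rule 137): 0111111100
Gen 5 (rule 30): 1100000010

Answer: 1100000010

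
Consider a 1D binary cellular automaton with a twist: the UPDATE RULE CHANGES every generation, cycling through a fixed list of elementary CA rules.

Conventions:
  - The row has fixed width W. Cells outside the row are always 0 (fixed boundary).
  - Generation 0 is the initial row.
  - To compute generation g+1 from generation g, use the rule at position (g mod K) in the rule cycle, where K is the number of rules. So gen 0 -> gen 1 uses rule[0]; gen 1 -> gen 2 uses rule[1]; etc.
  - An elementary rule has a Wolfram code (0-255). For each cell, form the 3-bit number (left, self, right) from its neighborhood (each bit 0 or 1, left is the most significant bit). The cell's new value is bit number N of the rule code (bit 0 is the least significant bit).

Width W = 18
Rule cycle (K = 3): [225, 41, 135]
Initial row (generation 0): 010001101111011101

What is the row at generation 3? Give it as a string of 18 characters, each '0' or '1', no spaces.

Answer: 000111100001100011

Derivation:
Gen 0: 010001101111011101
Gen 1 (rule 225): 000100110111101110
Gen 2 (rule 41): 110000101100011000
Gen 3 (rule 135): 000111100001100011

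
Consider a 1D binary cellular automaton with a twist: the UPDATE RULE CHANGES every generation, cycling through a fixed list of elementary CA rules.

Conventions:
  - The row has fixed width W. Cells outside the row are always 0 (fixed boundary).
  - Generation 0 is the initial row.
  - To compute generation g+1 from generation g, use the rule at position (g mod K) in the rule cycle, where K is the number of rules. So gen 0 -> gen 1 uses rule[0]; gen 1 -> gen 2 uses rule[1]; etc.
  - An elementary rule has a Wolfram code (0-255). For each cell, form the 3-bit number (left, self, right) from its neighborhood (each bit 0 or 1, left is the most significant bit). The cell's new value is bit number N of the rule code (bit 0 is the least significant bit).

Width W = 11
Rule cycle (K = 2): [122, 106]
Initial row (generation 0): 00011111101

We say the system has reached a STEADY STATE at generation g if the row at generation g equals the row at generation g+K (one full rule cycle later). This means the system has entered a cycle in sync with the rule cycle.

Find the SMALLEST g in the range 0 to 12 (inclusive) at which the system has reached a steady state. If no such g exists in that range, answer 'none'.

Answer: none

Derivation:
Gen 0: 00011111101
Gen 1 (rule 122): 00110000110
Gen 2 (rule 106): 01110001110
Gen 3 (rule 122): 11011011011
Gen 4 (rule 106): 11111111111
Gen 5 (rule 122): 10000000001
Gen 6 (rule 106): 00000000010
Gen 7 (rule 122): 00000000101
Gen 8 (rule 106): 00000001010
Gen 9 (rule 122): 00000010101
Gen 10 (rule 106): 00000101010
Gen 11 (rule 122): 00001010101
Gen 12 (rule 106): 00010101010
Gen 13 (rule 122): 00101010101
Gen 14 (rule 106): 01010101010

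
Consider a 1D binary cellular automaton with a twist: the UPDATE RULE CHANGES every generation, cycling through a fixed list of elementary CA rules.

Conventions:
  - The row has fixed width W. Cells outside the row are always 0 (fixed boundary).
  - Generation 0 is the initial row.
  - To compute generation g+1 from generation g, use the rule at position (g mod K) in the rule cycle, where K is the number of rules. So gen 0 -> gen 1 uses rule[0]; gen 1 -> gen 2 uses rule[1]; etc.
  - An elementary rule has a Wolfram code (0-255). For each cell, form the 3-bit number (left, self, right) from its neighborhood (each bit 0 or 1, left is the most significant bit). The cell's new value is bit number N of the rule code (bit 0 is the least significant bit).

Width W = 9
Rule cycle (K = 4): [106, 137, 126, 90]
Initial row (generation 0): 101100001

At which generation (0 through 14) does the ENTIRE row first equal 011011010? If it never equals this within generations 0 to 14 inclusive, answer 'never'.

Answer: never

Derivation:
Gen 0: 101100001
Gen 1 (rule 106): 011100010
Gen 2 (rule 137): 011001000
Gen 3 (rule 126): 111111100
Gen 4 (rule 90): 100000110
Gen 5 (rule 106): 000001110
Gen 6 (rule 137): 111101100
Gen 7 (rule 126): 100111110
Gen 8 (rule 90): 011100011
Gen 9 (rule 106): 110100111
Gen 10 (rule 137): 100000110
Gen 11 (rule 126): 110001111
Gen 12 (rule 90): 111011001
Gen 13 (rule 106): 101111010
Gen 14 (rule 137): 001110000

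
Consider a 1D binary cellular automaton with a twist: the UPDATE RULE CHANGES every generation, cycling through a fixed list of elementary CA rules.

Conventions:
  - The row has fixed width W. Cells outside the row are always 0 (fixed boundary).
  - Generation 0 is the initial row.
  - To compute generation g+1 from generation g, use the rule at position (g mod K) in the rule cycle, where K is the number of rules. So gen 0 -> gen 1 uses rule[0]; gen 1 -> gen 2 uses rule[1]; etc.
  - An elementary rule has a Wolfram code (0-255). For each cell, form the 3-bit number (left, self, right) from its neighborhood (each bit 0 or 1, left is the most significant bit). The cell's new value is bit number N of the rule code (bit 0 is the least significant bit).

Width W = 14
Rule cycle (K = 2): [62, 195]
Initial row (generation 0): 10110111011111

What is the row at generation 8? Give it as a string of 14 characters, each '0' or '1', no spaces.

Gen 0: 10110111011111
Gen 1 (rule 62): 11101100110000
Gen 2 (rule 195): 01100101010111
Gen 3 (rule 62): 11011111111100
Gen 4 (rule 195): 01001111111101
Gen 5 (rule 62): 11111000000011
Gen 6 (rule 195): 01111011111101
Gen 7 (rule 62): 11000110000011
Gen 8 (rule 195): 01011010111101

Answer: 01011010111101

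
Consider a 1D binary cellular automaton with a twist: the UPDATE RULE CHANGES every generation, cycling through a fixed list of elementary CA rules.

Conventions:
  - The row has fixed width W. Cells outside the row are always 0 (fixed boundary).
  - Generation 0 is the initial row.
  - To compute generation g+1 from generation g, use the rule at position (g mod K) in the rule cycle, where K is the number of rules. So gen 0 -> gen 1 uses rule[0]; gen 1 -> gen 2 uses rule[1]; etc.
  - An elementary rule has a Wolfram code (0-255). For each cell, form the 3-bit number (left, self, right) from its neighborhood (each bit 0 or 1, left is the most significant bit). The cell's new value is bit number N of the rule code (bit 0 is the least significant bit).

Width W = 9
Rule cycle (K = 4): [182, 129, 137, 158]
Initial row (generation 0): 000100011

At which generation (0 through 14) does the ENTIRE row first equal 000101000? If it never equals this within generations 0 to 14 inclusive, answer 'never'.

Answer: never

Derivation:
Gen 0: 000100011
Gen 1 (rule 182): 001110100
Gen 2 (rule 129): 100100001
Gen 3 (rule 137): 000001100
Gen 4 (rule 158): 000011010
Gen 5 (rule 182): 000100111
Gen 6 (rule 129): 110000010
Gen 7 (rule 137): 100111000
Gen 8 (rule 158): 111110100
Gen 9 (rule 182): 011101110
Gen 10 (rule 129): 001000100
Gen 11 (rule 137): 100010001
Gen 12 (rule 158): 110111011
Gen 13 (rule 182): 001010100
Gen 14 (rule 129): 100000001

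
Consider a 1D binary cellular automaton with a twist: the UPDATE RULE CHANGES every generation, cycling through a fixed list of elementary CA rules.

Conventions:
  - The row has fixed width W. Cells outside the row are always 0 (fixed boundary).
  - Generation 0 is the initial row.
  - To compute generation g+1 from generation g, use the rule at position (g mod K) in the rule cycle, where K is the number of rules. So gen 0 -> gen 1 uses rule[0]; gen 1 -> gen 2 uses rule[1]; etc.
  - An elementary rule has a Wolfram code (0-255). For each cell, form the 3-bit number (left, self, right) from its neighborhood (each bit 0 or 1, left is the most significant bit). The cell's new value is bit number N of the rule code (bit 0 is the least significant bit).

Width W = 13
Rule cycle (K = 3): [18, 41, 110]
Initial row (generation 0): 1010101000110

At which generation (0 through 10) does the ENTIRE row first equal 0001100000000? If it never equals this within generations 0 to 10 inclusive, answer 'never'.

Gen 0: 1010101000110
Gen 1 (rule 18): 0000000101001
Gen 2 (rule 41): 1111110010000
Gen 3 (rule 110): 1000010110000
Gen 4 (rule 18): 0100100001000
Gen 5 (rule 41): 0000001100011
Gen 6 (rule 110): 0000011100111
Gen 7 (rule 18): 0000100011000
Gen 8 (rule 41): 1110001010011
Gen 9 (rule 110): 1010011110111
Gen 10 (rule 18): 0001100000000

Answer: 10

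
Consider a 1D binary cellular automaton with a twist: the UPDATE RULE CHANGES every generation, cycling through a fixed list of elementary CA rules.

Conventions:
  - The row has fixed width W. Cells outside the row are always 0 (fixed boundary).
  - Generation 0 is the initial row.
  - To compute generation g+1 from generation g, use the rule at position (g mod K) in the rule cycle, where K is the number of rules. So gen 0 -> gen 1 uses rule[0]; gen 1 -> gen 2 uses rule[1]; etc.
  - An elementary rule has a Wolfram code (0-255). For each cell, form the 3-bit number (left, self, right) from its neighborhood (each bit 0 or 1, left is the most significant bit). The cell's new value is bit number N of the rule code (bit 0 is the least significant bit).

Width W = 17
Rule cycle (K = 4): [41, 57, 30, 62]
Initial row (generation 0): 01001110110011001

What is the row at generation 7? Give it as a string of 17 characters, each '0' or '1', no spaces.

Answer: 11000111000000010

Derivation:
Gen 0: 01001110110011001
Gen 1 (rule 41): 00001001100010000
Gen 2 (rule 57): 11100101011001111
Gen 3 (rule 30): 10011101010111000
Gen 4 (rule 62): 11110011111100100
Gen 5 (rule 41): 10000010000000001
Gen 6 (rule 57): 01111001111111100
Gen 7 (rule 30): 11000111000000010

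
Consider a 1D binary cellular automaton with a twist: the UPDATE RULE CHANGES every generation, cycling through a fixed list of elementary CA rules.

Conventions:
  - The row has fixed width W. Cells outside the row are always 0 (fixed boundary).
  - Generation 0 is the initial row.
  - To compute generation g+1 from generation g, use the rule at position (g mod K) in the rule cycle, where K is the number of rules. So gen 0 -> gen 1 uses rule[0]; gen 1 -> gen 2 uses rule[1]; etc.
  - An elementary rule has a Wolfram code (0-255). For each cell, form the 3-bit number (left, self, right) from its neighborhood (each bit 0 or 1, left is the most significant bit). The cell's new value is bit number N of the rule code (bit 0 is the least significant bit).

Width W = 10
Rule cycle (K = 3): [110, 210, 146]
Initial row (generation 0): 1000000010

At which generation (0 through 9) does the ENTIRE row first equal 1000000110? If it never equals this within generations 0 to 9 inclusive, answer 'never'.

Answer: 1

Derivation:
Gen 0: 1000000010
Gen 1 (rule 110): 1000000110
Gen 2 (rule 210): 0100001011
Gen 3 (rule 146): 1010010000
Gen 4 (rule 110): 1110110000
Gen 5 (rule 210): 0110011000
Gen 6 (rule 146): 1001100100
Gen 7 (rule 110): 1011101100
Gen 8 (rule 210): 0001100110
Gen 9 (rule 146): 0010011001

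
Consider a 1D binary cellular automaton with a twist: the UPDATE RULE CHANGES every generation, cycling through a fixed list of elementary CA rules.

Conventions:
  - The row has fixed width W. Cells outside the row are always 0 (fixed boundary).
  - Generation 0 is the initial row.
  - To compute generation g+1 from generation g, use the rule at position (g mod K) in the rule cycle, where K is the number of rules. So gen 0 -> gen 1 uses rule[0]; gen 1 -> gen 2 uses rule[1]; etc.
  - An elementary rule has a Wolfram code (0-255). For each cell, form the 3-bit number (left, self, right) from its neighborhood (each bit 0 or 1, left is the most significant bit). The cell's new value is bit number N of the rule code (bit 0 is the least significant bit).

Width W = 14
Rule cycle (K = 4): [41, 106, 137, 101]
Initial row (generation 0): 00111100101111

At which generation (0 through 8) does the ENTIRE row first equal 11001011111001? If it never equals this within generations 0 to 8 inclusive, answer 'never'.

Answer: 8

Derivation:
Gen 0: 00111100101111
Gen 1 (rule 41): 10100000011000
Gen 2 (rule 106): 01000000111000
Gen 3 (rule 137): 00011110110011
Gen 4 (rule 101): 11000011010001
Gen 5 (rule 41): 10011010100100
Gen 6 (rule 106): 00111101001000
Gen 7 (rule 137): 10111000000011
Gen 8 (rule 101): 11001011111001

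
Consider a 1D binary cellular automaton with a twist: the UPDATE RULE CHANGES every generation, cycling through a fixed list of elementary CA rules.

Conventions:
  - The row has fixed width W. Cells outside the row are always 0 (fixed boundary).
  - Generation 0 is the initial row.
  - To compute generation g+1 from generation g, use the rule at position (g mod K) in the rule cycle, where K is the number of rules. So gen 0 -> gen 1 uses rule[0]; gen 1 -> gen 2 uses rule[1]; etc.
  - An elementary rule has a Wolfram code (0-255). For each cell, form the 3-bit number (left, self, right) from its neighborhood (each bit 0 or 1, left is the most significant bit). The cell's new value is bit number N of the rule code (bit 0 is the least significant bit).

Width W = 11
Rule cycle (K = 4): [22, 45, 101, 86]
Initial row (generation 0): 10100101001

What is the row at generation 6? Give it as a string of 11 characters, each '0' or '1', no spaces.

Gen 0: 10100101001
Gen 1 (rule 22): 10111101111
Gen 2 (rule 45): 11100011000
Gen 3 (rule 101): 00101001011
Gen 4 (rule 86): 01101111001
Gen 5 (rule 22): 10000000111
Gen 6 (rule 45): 10111110100

Answer: 10111110100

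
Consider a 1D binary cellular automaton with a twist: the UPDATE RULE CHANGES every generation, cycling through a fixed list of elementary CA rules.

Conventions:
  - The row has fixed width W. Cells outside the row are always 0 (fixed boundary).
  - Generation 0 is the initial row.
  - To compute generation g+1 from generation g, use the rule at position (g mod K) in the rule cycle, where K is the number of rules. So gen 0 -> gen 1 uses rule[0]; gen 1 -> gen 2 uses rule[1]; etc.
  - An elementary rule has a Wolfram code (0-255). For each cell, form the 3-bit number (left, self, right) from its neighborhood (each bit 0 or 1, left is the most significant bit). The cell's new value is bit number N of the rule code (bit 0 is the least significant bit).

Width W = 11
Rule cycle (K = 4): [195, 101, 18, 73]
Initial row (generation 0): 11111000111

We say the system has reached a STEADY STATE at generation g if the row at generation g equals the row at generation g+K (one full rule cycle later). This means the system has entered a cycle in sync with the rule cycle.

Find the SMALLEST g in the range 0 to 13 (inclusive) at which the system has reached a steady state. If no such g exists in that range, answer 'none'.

Answer: 6

Derivation:
Gen 0: 11111000111
Gen 1 (rule 195): 01111011011
Gen 2 (rule 101): 00001101101
Gen 3 (rule 18): 00010000000
Gen 4 (rule 73): 11000111111
Gen 5 (rule 195): 01011011111
Gen 6 (rule 101): 01101100001
Gen 7 (rule 18): 10000010010
Gen 8 (rule 73): 00111000000
Gen 9 (rule 195): 11011011111
Gen 10 (rule 101): 01101100001
Gen 11 (rule 18): 10000010010
Gen 12 (rule 73): 00111000000
Gen 13 (rule 195): 11011011111
Gen 14 (rule 101): 01101100001
Gen 15 (rule 18): 10000010010
Gen 16 (rule 73): 00111000000
Gen 17 (rule 195): 11011011111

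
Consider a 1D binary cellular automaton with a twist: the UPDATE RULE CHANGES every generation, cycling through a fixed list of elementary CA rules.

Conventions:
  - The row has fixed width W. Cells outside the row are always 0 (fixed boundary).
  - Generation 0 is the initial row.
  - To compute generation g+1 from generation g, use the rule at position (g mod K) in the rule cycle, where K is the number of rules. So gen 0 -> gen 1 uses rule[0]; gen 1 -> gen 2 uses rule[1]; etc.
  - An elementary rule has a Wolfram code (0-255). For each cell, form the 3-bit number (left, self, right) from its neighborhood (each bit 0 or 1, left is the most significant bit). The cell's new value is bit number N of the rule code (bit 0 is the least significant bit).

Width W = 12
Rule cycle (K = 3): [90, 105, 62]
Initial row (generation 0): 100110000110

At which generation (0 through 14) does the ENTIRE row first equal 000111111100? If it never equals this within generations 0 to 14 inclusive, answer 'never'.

Gen 0: 100110000110
Gen 1 (rule 90): 011111001111
Gen 2 (rule 105): 010001001001
Gen 3 (rule 62): 111011111111
Gen 4 (rule 90): 101010000001
Gen 5 (rule 105): 010100111100
Gen 6 (rule 62): 111111100010
Gen 7 (rule 90): 100000110101
Gen 8 (rule 105): 001110111010
Gen 9 (rule 62): 011001100111
Gen 10 (rule 90): 111111111101
Gen 11 (rule 105): 100000000110
Gen 12 (rule 62): 110000001101
Gen 13 (rule 90): 111000011100
Gen 14 (rule 105): 101011010101

Answer: never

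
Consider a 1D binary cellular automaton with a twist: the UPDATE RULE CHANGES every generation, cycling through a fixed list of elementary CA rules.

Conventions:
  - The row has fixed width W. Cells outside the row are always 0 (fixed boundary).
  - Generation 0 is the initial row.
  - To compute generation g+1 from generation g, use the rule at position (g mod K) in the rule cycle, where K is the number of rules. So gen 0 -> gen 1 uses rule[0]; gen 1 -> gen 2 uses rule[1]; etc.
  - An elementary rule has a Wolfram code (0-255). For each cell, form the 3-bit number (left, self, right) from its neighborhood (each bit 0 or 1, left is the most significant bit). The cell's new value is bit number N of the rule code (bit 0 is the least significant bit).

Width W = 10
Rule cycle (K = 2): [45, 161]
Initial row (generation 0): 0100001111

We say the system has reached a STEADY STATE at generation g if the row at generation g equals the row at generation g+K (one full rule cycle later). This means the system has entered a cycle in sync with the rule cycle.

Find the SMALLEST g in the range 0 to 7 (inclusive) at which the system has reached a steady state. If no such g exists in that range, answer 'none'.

Answer: none

Derivation:
Gen 0: 0100001111
Gen 1 (rule 45): 0101101000
Gen 2 (rule 161): 0010010011
Gen 3 (rule 45): 1010010010
Gen 4 (rule 161): 0100000000
Gen 5 (rule 45): 0101111111
Gen 6 (rule 161): 0010111110
Gen 7 (rule 45): 1011100000
Gen 8 (rule 161): 0101001111
Gen 9 (rule 45): 0111001000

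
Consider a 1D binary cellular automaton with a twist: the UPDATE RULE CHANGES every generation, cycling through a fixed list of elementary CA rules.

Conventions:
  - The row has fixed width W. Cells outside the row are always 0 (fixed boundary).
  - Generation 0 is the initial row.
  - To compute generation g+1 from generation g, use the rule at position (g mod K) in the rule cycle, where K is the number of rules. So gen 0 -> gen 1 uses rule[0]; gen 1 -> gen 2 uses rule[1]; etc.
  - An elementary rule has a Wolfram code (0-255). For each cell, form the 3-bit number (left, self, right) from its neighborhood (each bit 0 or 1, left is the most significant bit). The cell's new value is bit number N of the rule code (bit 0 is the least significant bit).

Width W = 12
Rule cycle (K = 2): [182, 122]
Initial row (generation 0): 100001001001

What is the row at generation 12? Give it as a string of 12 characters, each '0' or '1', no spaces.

Answer: 111101101010

Derivation:
Gen 0: 100001001001
Gen 1 (rule 182): 110011111111
Gen 2 (rule 122): 111110000001
Gen 3 (rule 182): 011101000011
Gen 4 (rule 122): 110110100111
Gen 5 (rule 182): 001001111010
Gen 6 (rule 122): 010111001101
Gen 7 (rule 182): 111010110011
Gen 8 (rule 122): 101101111111
Gen 9 (rule 182): 110010111110
Gen 10 (rule 122): 111101100011
Gen 11 (rule 182): 011010010100
Gen 12 (rule 122): 111101101010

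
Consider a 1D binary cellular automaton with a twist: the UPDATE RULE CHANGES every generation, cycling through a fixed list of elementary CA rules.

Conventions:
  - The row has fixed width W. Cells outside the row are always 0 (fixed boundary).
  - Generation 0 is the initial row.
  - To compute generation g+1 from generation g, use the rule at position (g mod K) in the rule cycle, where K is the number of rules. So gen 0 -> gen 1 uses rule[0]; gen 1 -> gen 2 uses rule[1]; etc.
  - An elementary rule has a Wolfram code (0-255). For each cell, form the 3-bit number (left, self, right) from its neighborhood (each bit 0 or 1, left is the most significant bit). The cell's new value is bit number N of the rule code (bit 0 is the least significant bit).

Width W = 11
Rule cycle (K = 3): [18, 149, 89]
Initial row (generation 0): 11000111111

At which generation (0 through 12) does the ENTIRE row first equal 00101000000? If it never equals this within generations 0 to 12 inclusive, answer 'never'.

Answer: 1

Derivation:
Gen 0: 11000111111
Gen 1 (rule 18): 00101000000
Gen 2 (rule 149): 10101111111
Gen 3 (rule 89): 00001000001
Gen 4 (rule 18): 00010100010
Gen 5 (rule 149): 11010111011
Gen 6 (rule 89): 11000101011
Gen 7 (rule 18): 00101000000
Gen 8 (rule 149): 10101111111
Gen 9 (rule 89): 00001000001
Gen 10 (rule 18): 00010100010
Gen 11 (rule 149): 11010111011
Gen 12 (rule 89): 11000101011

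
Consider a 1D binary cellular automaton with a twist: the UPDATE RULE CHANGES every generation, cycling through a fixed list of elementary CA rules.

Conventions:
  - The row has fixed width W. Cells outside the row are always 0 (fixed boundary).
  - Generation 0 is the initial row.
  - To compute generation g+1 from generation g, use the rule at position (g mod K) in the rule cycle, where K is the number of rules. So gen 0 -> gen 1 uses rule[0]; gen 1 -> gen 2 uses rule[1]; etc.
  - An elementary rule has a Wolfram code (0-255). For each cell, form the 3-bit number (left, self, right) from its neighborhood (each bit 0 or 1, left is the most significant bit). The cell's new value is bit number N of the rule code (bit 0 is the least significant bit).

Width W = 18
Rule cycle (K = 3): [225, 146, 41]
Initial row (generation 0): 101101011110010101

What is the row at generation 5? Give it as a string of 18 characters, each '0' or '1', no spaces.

Answer: 011011101010100010

Derivation:
Gen 0: 101101011110010101
Gen 1 (rule 225): 010110101110001010
Gen 2 (rule 146): 100000000101010001
Gen 3 (rule 41): 001111110010100100
Gen 4 (rule 225): 100111110001000001
Gen 5 (rule 146): 011011101010100010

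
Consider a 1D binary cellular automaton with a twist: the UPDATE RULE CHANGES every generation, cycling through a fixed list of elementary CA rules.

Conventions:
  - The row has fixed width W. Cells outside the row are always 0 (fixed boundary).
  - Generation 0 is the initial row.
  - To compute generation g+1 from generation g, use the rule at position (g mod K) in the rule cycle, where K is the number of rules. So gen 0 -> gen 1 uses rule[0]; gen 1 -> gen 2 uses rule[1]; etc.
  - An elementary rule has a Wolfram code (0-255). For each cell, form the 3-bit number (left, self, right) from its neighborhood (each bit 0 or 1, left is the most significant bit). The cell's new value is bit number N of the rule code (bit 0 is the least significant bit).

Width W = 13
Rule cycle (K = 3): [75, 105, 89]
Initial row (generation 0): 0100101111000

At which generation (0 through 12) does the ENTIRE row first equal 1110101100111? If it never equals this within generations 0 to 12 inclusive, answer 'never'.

Gen 0: 0100101111000
Gen 1 (rule 75): 1001001001011
Gen 2 (rule 105): 0000000000111
Gen 3 (rule 89): 1111111110101
Gen 4 (rule 75): 1000000010000
Gen 5 (rule 105): 0011111000111
Gen 6 (rule 89): 1010001110101
Gen 7 (rule 75): 0000111010000
Gen 8 (rule 105): 1110101100111
Gen 9 (rule 89): 1010001110101
Gen 10 (rule 75): 0000111010000
Gen 11 (rule 105): 1110101100111
Gen 12 (rule 89): 1010001110101

Answer: 8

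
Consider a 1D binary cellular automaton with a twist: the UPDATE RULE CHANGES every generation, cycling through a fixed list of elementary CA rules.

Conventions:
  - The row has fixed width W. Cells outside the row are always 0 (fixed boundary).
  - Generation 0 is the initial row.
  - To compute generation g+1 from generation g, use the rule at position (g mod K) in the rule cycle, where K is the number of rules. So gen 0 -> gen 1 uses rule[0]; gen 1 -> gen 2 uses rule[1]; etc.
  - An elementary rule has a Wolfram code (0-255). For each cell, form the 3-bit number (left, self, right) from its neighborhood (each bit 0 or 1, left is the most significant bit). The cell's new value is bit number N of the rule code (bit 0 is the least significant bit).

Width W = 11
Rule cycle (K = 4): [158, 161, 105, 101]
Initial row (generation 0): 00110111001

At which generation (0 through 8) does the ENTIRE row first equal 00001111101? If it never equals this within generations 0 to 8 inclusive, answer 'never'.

Gen 0: 00110111001
Gen 1 (rule 158): 01100110111
Gen 2 (rule 161): 00000001010
Gen 3 (rule 105): 11111100100
Gen 4 (rule 101): 00000100101
Gen 5 (rule 158): 00001111101
Gen 6 (rule 161): 11100111010
Gen 7 (rule 105): 10100101100
Gen 8 (rule 101): 11100110101

Answer: 5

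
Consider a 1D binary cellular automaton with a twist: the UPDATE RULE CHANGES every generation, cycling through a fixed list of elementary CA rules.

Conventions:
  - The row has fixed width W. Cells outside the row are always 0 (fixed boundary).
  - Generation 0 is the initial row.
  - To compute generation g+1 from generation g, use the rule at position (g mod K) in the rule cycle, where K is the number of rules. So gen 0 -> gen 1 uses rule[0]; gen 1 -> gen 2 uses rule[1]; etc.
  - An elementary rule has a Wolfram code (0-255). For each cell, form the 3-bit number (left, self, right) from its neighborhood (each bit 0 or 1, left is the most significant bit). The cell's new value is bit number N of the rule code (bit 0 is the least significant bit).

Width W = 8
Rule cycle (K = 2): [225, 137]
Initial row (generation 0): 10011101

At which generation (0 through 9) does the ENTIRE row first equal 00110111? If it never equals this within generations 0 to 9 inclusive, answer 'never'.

Gen 0: 10011101
Gen 1 (rule 225): 00001110
Gen 2 (rule 137): 11101100
Gen 3 (rule 225): 01110101
Gen 4 (rule 137): 01100000
Gen 5 (rule 225): 00101111
Gen 6 (rule 137): 10001110
Gen 7 (rule 225): 00100110
Gen 8 (rule 137): 10000100
Gen 9 (rule 225): 00110001

Answer: never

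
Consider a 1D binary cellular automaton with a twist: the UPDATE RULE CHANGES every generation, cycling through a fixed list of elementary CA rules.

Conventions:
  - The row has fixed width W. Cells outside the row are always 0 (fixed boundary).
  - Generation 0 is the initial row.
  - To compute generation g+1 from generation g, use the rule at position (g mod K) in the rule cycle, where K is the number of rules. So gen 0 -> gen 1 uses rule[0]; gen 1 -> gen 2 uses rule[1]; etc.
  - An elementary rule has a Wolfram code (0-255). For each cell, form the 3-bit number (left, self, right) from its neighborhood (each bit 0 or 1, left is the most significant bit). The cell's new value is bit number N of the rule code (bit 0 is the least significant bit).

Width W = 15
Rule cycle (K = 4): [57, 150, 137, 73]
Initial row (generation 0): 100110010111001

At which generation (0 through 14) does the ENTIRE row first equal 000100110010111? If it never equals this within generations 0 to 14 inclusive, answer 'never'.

Answer: never

Derivation:
Gen 0: 100110010111001
Gen 1 (rule 57): 010101001100100
Gen 2 (rule 150): 110101110011110
Gen 3 (rule 137): 100001100011100
Gen 4 (rule 73): 001101101010101
Gen 5 (rule 57): 101011010101010
Gen 6 (rule 150): 101000010101011
Gen 7 (rule 137): 000011000000010
Gen 8 (rule 73): 111011011111000
Gen 9 (rule 57): 100110110000111
Gen 10 (rule 150): 111000001001010
Gen 11 (rule 137): 110011100000000
Gen 12 (rule 73): 110010101111111
Gen 13 (rule 57): 101001011000000
Gen 14 (rule 150): 101111000100000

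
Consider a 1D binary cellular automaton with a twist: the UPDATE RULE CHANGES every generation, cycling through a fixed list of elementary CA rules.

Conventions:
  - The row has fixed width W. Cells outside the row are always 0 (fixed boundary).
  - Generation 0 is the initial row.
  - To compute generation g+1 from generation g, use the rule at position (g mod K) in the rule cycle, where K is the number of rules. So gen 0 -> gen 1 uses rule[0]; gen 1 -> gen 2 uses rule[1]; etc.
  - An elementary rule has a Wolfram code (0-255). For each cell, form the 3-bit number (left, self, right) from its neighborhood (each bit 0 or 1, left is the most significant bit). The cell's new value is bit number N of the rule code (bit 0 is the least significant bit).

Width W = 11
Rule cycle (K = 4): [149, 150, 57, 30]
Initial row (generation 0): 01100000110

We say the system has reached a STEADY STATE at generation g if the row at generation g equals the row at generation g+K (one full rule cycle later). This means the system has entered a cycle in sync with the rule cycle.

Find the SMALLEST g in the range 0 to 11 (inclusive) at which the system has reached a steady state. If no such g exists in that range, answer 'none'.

Answer: none

Derivation:
Gen 0: 01100000110
Gen 1 (rule 149): 00011110001
Gen 2 (rule 150): 00101101011
Gen 3 (rule 57): 10011010110
Gen 4 (rule 30): 11110010101
Gen 5 (rule 149): 01101010101
Gen 6 (rule 150): 10001010101
Gen 7 (rule 57): 01100101010
Gen 8 (rule 30): 11011101011
Gen 9 (rule 149): 00001001000
Gen 10 (rule 150): 00011111100
Gen 11 (rule 57): 11010000011
Gen 12 (rule 30): 10011000110
Gen 13 (rule 149): 11000110001
Gen 14 (rule 150): 00101001011
Gen 15 (rule 57): 10010100110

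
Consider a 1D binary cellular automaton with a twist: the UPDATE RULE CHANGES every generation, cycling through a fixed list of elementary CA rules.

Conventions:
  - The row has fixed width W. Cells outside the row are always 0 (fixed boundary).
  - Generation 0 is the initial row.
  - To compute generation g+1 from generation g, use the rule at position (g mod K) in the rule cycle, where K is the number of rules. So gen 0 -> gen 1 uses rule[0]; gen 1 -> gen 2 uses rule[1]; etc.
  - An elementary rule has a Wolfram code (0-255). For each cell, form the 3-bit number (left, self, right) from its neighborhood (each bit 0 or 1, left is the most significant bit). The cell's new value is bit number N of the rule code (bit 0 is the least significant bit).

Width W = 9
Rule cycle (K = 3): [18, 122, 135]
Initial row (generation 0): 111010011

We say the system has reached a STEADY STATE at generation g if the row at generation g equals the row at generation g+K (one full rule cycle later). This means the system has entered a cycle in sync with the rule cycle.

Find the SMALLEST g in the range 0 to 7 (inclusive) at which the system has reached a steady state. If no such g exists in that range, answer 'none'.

Gen 0: 111010011
Gen 1 (rule 18): 000001100
Gen 2 (rule 122): 000011110
Gen 3 (rule 135): 111101100
Gen 4 (rule 18): 000000010
Gen 5 (rule 122): 000000101
Gen 6 (rule 135): 111111101
Gen 7 (rule 18): 000000000
Gen 8 (rule 122): 000000000
Gen 9 (rule 135): 111111111
Gen 10 (rule 18): 000000000

Answer: 7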